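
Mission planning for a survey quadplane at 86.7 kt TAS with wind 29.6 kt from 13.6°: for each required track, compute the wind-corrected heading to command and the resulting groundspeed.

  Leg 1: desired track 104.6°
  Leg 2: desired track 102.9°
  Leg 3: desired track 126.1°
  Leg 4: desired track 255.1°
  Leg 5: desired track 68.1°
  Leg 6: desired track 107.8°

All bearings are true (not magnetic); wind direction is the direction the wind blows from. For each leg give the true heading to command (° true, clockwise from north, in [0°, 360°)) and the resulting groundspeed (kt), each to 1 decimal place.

Leg 1: desired track 104.6°; wind correction -20.0° → command heading 84.6°, groundspeed 82.0 kt
Leg 2: desired track 102.9°; wind correction -20.0° → command heading 82.9°, groundspeed 81.1 kt
Leg 3: desired track 126.1°; wind correction -18.4° → command heading 107.7°, groundspeed 93.6 kt
Leg 4: desired track 255.1°; wind correction +17.5° → command heading 272.6°, groundspeed 96.8 kt
Leg 5: desired track 68.1°; wind correction -16.1° → command heading 52.0°, groundspeed 66.1 kt
Leg 6: desired track 107.8°; wind correction -19.9° → command heading 87.9°, groundspeed 83.7 kt

Leg 1: heading=84.6°, groundspeed=82.0 kt
Leg 2: heading=82.9°, groundspeed=81.1 kt
Leg 3: heading=107.7°, groundspeed=93.6 kt
Leg 4: heading=272.6°, groundspeed=96.8 kt
Leg 5: heading=52.0°, groundspeed=66.1 kt
Leg 6: heading=87.9°, groundspeed=83.7 kt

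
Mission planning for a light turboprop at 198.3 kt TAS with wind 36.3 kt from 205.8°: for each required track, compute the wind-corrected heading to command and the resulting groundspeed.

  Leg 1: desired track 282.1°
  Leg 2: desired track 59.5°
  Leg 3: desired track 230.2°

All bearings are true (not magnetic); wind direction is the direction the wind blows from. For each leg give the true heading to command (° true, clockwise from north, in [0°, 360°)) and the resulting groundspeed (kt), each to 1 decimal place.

Leg 1: desired track 282.1°; wind correction -10.2° → command heading 271.9°, groundspeed 186.5 kt
Leg 2: desired track 59.5°; wind correction +5.8° → command heading 65.3°, groundspeed 227.5 kt
Leg 3: desired track 230.2°; wind correction -4.3° → command heading 225.9°, groundspeed 164.7 kt

Leg 1: heading=271.9°, groundspeed=186.5 kt
Leg 2: heading=65.3°, groundspeed=227.5 kt
Leg 3: heading=225.9°, groundspeed=164.7 kt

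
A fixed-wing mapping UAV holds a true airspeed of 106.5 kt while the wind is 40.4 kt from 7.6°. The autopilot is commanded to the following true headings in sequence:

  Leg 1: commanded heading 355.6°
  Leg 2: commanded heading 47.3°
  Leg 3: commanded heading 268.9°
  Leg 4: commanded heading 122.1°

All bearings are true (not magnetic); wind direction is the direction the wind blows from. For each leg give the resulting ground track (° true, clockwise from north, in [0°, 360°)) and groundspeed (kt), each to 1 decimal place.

Leg 1: heading 355.6°; drift -7.1° → track 348.5°, groundspeed 67.5 kt
Leg 2: heading 47.3°; drift +18.9° → track 66.2°, groundspeed 79.7 kt
Leg 3: heading 268.9°; drift -19.5° → track 249.4°, groundspeed 119.5 kt
Leg 4: heading 122.1°; drift +16.6° → track 138.7°, groundspeed 128.6 kt

Leg 1: track=348.5°, groundspeed=67.5 kt
Leg 2: track=66.2°, groundspeed=79.7 kt
Leg 3: track=249.4°, groundspeed=119.5 kt
Leg 4: track=138.7°, groundspeed=128.6 kt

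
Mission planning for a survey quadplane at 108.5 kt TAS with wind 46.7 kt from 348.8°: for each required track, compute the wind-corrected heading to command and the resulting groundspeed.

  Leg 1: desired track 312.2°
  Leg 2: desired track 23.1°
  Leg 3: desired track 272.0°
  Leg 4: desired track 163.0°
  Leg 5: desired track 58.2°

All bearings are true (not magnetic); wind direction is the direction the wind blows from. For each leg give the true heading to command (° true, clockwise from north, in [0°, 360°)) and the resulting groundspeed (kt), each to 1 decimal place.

Leg 1: heading=327.1°, groundspeed=67.4 kt
Leg 2: heading=9.1°, groundspeed=66.7 kt
Leg 3: heading=296.8°, groundspeed=87.9 kt
Leg 4: heading=160.5°, groundspeed=154.9 kt
Leg 5: heading=34.4°, groundspeed=82.9 kt

Leg 1: desired track 312.2°; wind correction +14.9° → command heading 327.1°, groundspeed 67.4 kt
Leg 2: desired track 23.1°; wind correction -14.0° → command heading 9.1°, groundspeed 66.7 kt
Leg 3: desired track 272.0°; wind correction +24.8° → command heading 296.8°, groundspeed 87.9 kt
Leg 4: desired track 163.0°; wind correction -2.5° → command heading 160.5°, groundspeed 154.9 kt
Leg 5: desired track 58.2°; wind correction -23.8° → command heading 34.4°, groundspeed 82.9 kt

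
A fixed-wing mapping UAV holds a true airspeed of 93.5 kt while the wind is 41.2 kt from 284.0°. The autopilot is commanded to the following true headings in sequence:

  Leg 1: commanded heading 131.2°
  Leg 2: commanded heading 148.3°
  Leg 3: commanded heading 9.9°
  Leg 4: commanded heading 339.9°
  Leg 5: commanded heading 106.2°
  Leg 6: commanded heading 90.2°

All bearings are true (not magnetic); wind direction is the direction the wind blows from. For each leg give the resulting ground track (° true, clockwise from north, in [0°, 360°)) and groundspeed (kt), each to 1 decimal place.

Leg 1: heading 131.2°; drift -8.2° → track 123.0°, groundspeed 131.5 kt
Leg 2: heading 148.3°; drift -13.2° → track 135.1°, groundspeed 126.3 kt
Leg 3: heading 9.9°; drift +24.4° → track 34.3°, groundspeed 99.4 kt
Leg 4: heading 339.9°; drift +25.9° → track 5.8°, groundspeed 78.2 kt
Leg 5: heading 106.2°; drift -0.7° → track 105.5°, groundspeed 134.7 kt
Leg 6: heading 90.2°; drift +4.2° → track 94.4°, groundspeed 133.9 kt

Leg 1: track=123.0°, groundspeed=131.5 kt
Leg 2: track=135.1°, groundspeed=126.3 kt
Leg 3: track=34.3°, groundspeed=99.4 kt
Leg 4: track=5.8°, groundspeed=78.2 kt
Leg 5: track=105.5°, groundspeed=134.7 kt
Leg 6: track=94.4°, groundspeed=133.9 kt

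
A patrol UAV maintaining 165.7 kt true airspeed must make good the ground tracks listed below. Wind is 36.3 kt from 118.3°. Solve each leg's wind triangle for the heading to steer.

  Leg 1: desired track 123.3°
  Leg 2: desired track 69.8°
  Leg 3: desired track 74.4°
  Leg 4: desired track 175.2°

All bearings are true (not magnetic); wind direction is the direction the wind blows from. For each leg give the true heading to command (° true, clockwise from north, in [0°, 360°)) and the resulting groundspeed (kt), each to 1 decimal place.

Leg 1: desired track 123.3°; wind correction -1.1° → command heading 122.2°, groundspeed 129.5 kt
Leg 2: desired track 69.8°; wind correction +9.4° → command heading 79.2°, groundspeed 139.4 kt
Leg 3: desired track 74.4°; wind correction +8.7° → command heading 83.1°, groundspeed 137.6 kt
Leg 4: desired track 175.2°; wind correction -10.6° → command heading 164.6°, groundspeed 143.1 kt

Leg 1: heading=122.2°, groundspeed=129.5 kt
Leg 2: heading=79.2°, groundspeed=139.4 kt
Leg 3: heading=83.1°, groundspeed=137.6 kt
Leg 4: heading=164.6°, groundspeed=143.1 kt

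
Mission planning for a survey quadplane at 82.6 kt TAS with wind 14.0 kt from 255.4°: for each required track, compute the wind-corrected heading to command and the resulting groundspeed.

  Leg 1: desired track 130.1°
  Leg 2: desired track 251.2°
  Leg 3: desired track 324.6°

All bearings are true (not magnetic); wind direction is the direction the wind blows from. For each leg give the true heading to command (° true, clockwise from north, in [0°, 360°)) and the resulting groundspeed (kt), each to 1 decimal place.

Leg 1: heading=138.1°, groundspeed=89.9 kt
Leg 2: heading=251.9°, groundspeed=68.6 kt
Leg 3: heading=315.5°, groundspeed=76.6 kt

Leg 1: desired track 130.1°; wind correction +8.0° → command heading 138.1°, groundspeed 89.9 kt
Leg 2: desired track 251.2°; wind correction +0.7° → command heading 251.9°, groundspeed 68.6 kt
Leg 3: desired track 324.6°; wind correction -9.1° → command heading 315.5°, groundspeed 76.6 kt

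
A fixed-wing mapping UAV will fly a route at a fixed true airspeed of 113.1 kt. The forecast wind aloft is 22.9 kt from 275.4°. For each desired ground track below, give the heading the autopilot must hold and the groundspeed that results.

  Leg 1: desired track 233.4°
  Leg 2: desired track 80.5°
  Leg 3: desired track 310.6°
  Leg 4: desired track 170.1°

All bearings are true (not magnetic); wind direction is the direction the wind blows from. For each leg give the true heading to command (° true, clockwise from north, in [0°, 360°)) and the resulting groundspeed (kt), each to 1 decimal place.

Leg 1: heading=241.2°, groundspeed=95.0 kt
Leg 2: heading=77.5°, groundspeed=135.1 kt
Leg 3: heading=303.9°, groundspeed=93.6 kt
Leg 4: heading=181.4°, groundspeed=117.0 kt

Leg 1: desired track 233.4°; wind correction +7.8° → command heading 241.2°, groundspeed 95.0 kt
Leg 2: desired track 80.5°; wind correction -3.0° → command heading 77.5°, groundspeed 135.1 kt
Leg 3: desired track 310.6°; wind correction -6.7° → command heading 303.9°, groundspeed 93.6 kt
Leg 4: desired track 170.1°; wind correction +11.3° → command heading 181.4°, groundspeed 117.0 kt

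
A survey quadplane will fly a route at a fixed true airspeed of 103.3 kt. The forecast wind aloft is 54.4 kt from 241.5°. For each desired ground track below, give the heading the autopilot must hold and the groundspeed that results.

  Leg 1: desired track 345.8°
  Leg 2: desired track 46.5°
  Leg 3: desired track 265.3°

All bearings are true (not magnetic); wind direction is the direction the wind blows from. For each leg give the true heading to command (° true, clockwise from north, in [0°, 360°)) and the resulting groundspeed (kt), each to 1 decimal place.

Leg 1: desired track 345.8°; wind correction -30.7° → command heading 315.1°, groundspeed 102.3 kt
Leg 2: desired track 46.5°; wind correction -7.8° → command heading 38.7°, groundspeed 154.9 kt
Leg 3: desired track 265.3°; wind correction -12.3° → command heading 253.0°, groundspeed 51.2 kt

Leg 1: heading=315.1°, groundspeed=102.3 kt
Leg 2: heading=38.7°, groundspeed=154.9 kt
Leg 3: heading=253.0°, groundspeed=51.2 kt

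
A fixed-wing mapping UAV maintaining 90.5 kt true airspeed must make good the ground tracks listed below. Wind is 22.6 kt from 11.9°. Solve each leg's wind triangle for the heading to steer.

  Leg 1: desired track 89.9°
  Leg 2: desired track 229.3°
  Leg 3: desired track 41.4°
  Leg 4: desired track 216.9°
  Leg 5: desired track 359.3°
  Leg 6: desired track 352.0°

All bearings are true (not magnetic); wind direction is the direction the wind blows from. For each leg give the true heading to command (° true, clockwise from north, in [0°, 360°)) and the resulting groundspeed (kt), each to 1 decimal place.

Leg 1: desired track 89.9°; wind correction -14.1° → command heading 75.8°, groundspeed 83.1 kt
Leg 2: desired track 229.3°; wind correction +8.7° → command heading 238.0°, groundspeed 107.4 kt
Leg 3: desired track 41.4°; wind correction -7.1° → command heading 34.3°, groundspeed 70.1 kt
Leg 4: desired track 216.9°; wind correction +6.1° → command heading 223.0°, groundspeed 110.5 kt
Leg 5: desired track 359.3°; wind correction +3.1° → command heading 2.4°, groundspeed 68.3 kt
Leg 6: desired track 352.0°; wind correction +4.9° → command heading 356.9°, groundspeed 68.9 kt

Leg 1: heading=75.8°, groundspeed=83.1 kt
Leg 2: heading=238.0°, groundspeed=107.4 kt
Leg 3: heading=34.3°, groundspeed=70.1 kt
Leg 4: heading=223.0°, groundspeed=110.5 kt
Leg 5: heading=2.4°, groundspeed=68.3 kt
Leg 6: heading=356.9°, groundspeed=68.9 kt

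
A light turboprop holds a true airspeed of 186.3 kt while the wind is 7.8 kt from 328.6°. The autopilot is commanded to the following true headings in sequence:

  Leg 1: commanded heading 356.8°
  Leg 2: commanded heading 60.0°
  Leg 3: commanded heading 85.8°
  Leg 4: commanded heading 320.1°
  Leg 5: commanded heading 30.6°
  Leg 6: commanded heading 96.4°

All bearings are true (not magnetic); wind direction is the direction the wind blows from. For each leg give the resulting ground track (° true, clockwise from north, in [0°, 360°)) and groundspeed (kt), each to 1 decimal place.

Leg 1: track=358.0°, groundspeed=179.5 kt
Leg 2: track=62.4°, groundspeed=186.7 kt
Leg 3: track=87.9°, groundspeed=190.0 kt
Leg 4: track=319.7°, groundspeed=178.6 kt
Leg 5: track=32.8°, groundspeed=182.8 kt
Leg 6: track=98.2°, groundspeed=191.2 kt

Leg 1: heading 356.8°; drift +1.2° → track 358.0°, groundspeed 179.5 kt
Leg 2: heading 60.0°; drift +2.4° → track 62.4°, groundspeed 186.7 kt
Leg 3: heading 85.8°; drift +2.1° → track 87.9°, groundspeed 190.0 kt
Leg 4: heading 320.1°; drift -0.4° → track 319.7°, groundspeed 178.6 kt
Leg 5: heading 30.6°; drift +2.2° → track 32.8°, groundspeed 182.8 kt
Leg 6: heading 96.4°; drift +1.8° → track 98.2°, groundspeed 191.2 kt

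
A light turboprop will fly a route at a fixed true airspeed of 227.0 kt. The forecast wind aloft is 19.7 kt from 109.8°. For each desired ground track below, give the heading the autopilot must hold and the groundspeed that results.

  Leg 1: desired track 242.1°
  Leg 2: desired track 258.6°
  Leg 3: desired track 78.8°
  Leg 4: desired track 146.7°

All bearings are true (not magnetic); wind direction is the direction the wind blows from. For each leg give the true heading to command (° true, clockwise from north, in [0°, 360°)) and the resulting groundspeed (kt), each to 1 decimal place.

Leg 1: heading=238.4°, groundspeed=239.8 kt
Leg 2: heading=256.0°, groundspeed=243.6 kt
Leg 3: heading=81.4°, groundspeed=209.9 kt
Leg 4: heading=143.7°, groundspeed=210.9 kt

Leg 1: desired track 242.1°; wind correction -3.7° → command heading 238.4°, groundspeed 239.8 kt
Leg 2: desired track 258.6°; wind correction -2.6° → command heading 256.0°, groundspeed 243.6 kt
Leg 3: desired track 78.8°; wind correction +2.6° → command heading 81.4°, groundspeed 209.9 kt
Leg 4: desired track 146.7°; wind correction -3.0° → command heading 143.7°, groundspeed 210.9 kt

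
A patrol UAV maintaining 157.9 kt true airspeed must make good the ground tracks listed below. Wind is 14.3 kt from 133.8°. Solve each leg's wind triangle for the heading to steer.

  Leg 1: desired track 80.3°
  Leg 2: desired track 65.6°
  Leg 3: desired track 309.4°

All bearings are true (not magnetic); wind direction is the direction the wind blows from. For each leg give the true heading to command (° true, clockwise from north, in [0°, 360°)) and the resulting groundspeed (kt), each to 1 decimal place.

Leg 1: heading=84.5°, groundspeed=149.0 kt
Leg 2: heading=70.4°, groundspeed=152.0 kt
Leg 3: heading=309.0°, groundspeed=172.2 kt

Leg 1: desired track 80.3°; wind correction +4.2° → command heading 84.5°, groundspeed 149.0 kt
Leg 2: desired track 65.6°; wind correction +4.8° → command heading 70.4°, groundspeed 152.0 kt
Leg 3: desired track 309.4°; wind correction -0.4° → command heading 309.0°, groundspeed 172.2 kt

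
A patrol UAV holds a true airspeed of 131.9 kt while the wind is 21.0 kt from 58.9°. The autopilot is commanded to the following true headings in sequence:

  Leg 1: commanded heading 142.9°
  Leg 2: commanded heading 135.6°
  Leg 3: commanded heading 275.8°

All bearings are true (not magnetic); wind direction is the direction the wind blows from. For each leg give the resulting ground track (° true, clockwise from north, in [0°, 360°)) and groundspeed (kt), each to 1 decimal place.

Leg 1: heading 142.9°; drift +9.1° → track 152.0°, groundspeed 131.4 kt
Leg 2: heading 135.6°; drift +9.1° → track 144.7°, groundspeed 128.7 kt
Leg 3: heading 275.8°; drift -4.8° → track 271.0°, groundspeed 149.2 kt

Leg 1: track=152.0°, groundspeed=131.4 kt
Leg 2: track=144.7°, groundspeed=128.7 kt
Leg 3: track=271.0°, groundspeed=149.2 kt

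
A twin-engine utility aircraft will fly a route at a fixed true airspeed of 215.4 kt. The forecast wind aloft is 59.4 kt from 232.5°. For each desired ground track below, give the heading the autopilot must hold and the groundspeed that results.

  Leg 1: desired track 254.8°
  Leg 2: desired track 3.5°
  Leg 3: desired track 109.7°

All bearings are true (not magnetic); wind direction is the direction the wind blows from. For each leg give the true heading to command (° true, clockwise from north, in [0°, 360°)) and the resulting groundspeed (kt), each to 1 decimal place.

Leg 1: heading=248.8°, groundspeed=159.3 kt
Leg 2: heading=351.5°, groundspeed=249.7 kt
Leg 3: heading=123.1°, groundspeed=241.7 kt

Leg 1: desired track 254.8°; wind correction -6.0° → command heading 248.8°, groundspeed 159.3 kt
Leg 2: desired track 3.5°; wind correction -12.0° → command heading 351.5°, groundspeed 249.7 kt
Leg 3: desired track 109.7°; wind correction +13.4° → command heading 123.1°, groundspeed 241.7 kt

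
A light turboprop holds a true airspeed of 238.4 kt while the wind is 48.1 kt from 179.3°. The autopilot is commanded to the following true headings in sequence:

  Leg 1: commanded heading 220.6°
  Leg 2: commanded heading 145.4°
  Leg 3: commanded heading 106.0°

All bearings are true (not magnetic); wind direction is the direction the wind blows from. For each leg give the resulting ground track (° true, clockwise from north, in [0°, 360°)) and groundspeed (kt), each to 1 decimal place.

Leg 1: heading 220.6°; drift +8.9° → track 229.5°, groundspeed 204.7 kt
Leg 2: heading 145.4°; drift -7.7° → track 137.7°, groundspeed 200.3 kt
Leg 3: heading 106.0°; drift -11.6° → track 94.4°, groundspeed 229.3 kt

Leg 1: track=229.5°, groundspeed=204.7 kt
Leg 2: track=137.7°, groundspeed=200.3 kt
Leg 3: track=94.4°, groundspeed=229.3 kt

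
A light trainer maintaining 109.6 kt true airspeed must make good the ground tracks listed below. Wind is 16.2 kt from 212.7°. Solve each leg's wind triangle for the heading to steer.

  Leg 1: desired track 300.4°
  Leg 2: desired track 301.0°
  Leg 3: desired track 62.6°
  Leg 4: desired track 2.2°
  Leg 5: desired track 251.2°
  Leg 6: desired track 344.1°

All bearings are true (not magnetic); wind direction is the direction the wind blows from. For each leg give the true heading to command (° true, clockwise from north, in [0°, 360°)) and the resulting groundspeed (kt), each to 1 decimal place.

Leg 1: heading=291.9°, groundspeed=107.7 kt
Leg 2: heading=292.5°, groundspeed=107.9 kt
Leg 3: heading=66.8°, groundspeed=123.3 kt
Leg 4: heading=357.9°, groundspeed=123.2 kt
Leg 5: heading=245.9°, groundspeed=96.5 kt
Leg 6: heading=337.7°, groundspeed=119.6 kt

Leg 1: desired track 300.4°; wind correction -8.5° → command heading 291.9°, groundspeed 107.7 kt
Leg 2: desired track 301.0°; wind correction -8.5° → command heading 292.5°, groundspeed 107.9 kt
Leg 3: desired track 62.6°; wind correction +4.2° → command heading 66.8°, groundspeed 123.3 kt
Leg 4: desired track 2.2°; wind correction -4.3° → command heading 357.9°, groundspeed 123.2 kt
Leg 5: desired track 251.2°; wind correction -5.3° → command heading 245.9°, groundspeed 96.5 kt
Leg 6: desired track 344.1°; wind correction -6.4° → command heading 337.7°, groundspeed 119.6 kt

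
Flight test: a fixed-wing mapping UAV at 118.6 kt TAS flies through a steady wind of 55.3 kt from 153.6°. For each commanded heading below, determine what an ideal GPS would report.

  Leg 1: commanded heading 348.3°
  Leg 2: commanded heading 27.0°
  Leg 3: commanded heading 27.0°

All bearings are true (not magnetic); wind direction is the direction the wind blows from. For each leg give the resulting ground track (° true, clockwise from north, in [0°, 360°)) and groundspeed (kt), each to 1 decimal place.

Leg 1: track=343.6°, groundspeed=172.7 kt
Leg 2: track=10.7°, groundspeed=157.9 kt
Leg 3: track=10.7°, groundspeed=157.9 kt

Leg 1: heading 348.3°; drift -4.7° → track 343.6°, groundspeed 172.7 kt
Leg 2: heading 27.0°; drift -16.3° → track 10.7°, groundspeed 157.9 kt
Leg 3: heading 27.0°; drift -16.3° → track 10.7°, groundspeed 157.9 kt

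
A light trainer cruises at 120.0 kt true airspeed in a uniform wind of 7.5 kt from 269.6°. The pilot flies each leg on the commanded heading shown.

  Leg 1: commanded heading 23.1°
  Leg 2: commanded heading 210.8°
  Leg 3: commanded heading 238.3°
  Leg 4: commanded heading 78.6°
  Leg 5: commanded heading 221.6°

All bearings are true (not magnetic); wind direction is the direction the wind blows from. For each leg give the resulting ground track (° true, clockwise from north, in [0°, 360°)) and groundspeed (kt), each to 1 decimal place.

Leg 1: track=26.3°, groundspeed=123.2 kt
Leg 2: track=207.6°, groundspeed=116.3 kt
Leg 3: track=236.3°, groundspeed=113.7 kt
Leg 4: track=79.2°, groundspeed=127.4 kt
Leg 5: track=218.8°, groundspeed=115.1 kt

Leg 1: heading 23.1°; drift +3.2° → track 26.3°, groundspeed 123.2 kt
Leg 2: heading 210.8°; drift -3.2° → track 207.6°, groundspeed 116.3 kt
Leg 3: heading 238.3°; drift -2.0° → track 236.3°, groundspeed 113.7 kt
Leg 4: heading 78.6°; drift +0.6° → track 79.2°, groundspeed 127.4 kt
Leg 5: heading 221.6°; drift -2.8° → track 218.8°, groundspeed 115.1 kt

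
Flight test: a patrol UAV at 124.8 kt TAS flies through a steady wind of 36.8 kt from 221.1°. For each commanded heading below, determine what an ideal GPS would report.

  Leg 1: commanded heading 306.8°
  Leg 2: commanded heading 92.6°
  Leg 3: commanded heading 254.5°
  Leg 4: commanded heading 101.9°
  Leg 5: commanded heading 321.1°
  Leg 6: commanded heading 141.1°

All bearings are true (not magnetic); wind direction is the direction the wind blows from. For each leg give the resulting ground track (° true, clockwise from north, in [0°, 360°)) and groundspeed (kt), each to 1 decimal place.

Leg 1: heading 306.8°; drift +16.7° → track 323.5°, groundspeed 127.4 kt
Leg 2: heading 92.6°; drift -11.0° → track 81.6°, groundspeed 150.5 kt
Leg 3: heading 254.5°; drift +12.2° → track 266.7°, groundspeed 96.2 kt
Leg 4: heading 101.9°; drift -12.7° → track 89.2°, groundspeed 146.3 kt
Leg 5: heading 321.1°; drift +15.4° → track 336.5°, groundspeed 136.1 kt
Leg 6: heading 141.1°; drift -17.0° → track 124.1°, groundspeed 123.8 kt

Leg 1: track=323.5°, groundspeed=127.4 kt
Leg 2: track=81.6°, groundspeed=150.5 kt
Leg 3: track=266.7°, groundspeed=96.2 kt
Leg 4: track=89.2°, groundspeed=146.3 kt
Leg 5: track=336.5°, groundspeed=136.1 kt
Leg 6: track=124.1°, groundspeed=123.8 kt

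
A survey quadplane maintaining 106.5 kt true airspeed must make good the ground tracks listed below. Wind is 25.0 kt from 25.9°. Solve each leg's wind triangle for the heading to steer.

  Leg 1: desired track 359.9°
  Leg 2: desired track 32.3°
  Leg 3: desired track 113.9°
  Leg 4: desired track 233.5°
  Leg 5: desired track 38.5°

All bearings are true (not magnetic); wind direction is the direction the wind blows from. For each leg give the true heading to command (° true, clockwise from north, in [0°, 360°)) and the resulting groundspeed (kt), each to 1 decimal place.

Leg 1: heading=5.8°, groundspeed=83.5 kt
Leg 2: heading=30.8°, groundspeed=81.6 kt
Leg 3: heading=100.3°, groundspeed=102.7 kt
Leg 4: heading=239.7°, groundspeed=128.0 kt
Leg 5: heading=35.6°, groundspeed=82.0 kt

Leg 1: desired track 359.9°; wind correction +5.9° → command heading 5.8°, groundspeed 83.5 kt
Leg 2: desired track 32.3°; wind correction -1.5° → command heading 30.8°, groundspeed 81.6 kt
Leg 3: desired track 113.9°; wind correction -13.6° → command heading 100.3°, groundspeed 102.7 kt
Leg 4: desired track 233.5°; wind correction +6.2° → command heading 239.7°, groundspeed 128.0 kt
Leg 5: desired track 38.5°; wind correction -2.9° → command heading 35.6°, groundspeed 82.0 kt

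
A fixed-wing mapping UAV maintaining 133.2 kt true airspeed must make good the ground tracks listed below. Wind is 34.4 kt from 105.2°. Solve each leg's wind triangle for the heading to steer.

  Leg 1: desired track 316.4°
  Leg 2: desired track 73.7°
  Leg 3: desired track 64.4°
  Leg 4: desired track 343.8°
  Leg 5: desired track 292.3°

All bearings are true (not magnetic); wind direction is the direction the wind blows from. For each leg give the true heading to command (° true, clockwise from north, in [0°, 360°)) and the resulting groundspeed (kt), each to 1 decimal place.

Leg 1: heading=324.1°, groundspeed=161.4 kt
Leg 2: heading=81.5°, groundspeed=102.7 kt
Leg 3: heading=74.1°, groundspeed=105.2 kt
Leg 4: heading=356.5°, groundspeed=147.8 kt
Leg 5: heading=294.1°, groundspeed=167.3 kt

Leg 1: desired track 316.4°; wind correction +7.7° → command heading 324.1°, groundspeed 161.4 kt
Leg 2: desired track 73.7°; wind correction +7.8° → command heading 81.5°, groundspeed 102.7 kt
Leg 3: desired track 64.4°; wind correction +9.7° → command heading 74.1°, groundspeed 105.2 kt
Leg 4: desired track 343.8°; wind correction +12.7° → command heading 356.5°, groundspeed 147.8 kt
Leg 5: desired track 292.3°; wind correction +1.8° → command heading 294.1°, groundspeed 167.3 kt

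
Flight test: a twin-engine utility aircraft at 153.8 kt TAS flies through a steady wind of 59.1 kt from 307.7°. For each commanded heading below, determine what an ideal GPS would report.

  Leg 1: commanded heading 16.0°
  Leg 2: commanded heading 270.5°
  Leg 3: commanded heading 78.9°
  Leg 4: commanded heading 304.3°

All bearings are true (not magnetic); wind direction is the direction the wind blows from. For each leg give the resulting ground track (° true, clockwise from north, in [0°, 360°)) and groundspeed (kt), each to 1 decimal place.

Leg 1: heading 16.0°; drift +22.6° → track 38.6°, groundspeed 142.9 kt
Leg 2: heading 270.5°; drift -18.5° → track 252.0°, groundspeed 112.5 kt
Leg 3: heading 78.9°; drift +13.0° → track 91.9°, groundspeed 197.8 kt
Leg 4: heading 304.3°; drift -2.1° → track 302.2°, groundspeed 94.9 kt

Leg 1: track=38.6°, groundspeed=142.9 kt
Leg 2: track=252.0°, groundspeed=112.5 kt
Leg 3: track=91.9°, groundspeed=197.8 kt
Leg 4: track=302.2°, groundspeed=94.9 kt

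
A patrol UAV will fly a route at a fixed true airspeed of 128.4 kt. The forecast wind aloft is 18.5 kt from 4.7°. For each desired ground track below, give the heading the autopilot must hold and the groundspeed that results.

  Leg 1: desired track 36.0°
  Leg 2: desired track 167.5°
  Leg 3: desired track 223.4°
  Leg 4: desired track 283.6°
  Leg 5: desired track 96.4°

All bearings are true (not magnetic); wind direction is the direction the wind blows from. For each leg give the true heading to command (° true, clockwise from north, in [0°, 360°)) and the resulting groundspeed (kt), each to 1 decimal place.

Leg 1: desired track 36.0°; wind correction -4.3° → command heading 31.7°, groundspeed 112.2 kt
Leg 2: desired track 167.5°; wind correction -2.4° → command heading 165.1°, groundspeed 146.0 kt
Leg 3: desired track 223.4°; wind correction +5.2° → command heading 228.6°, groundspeed 142.3 kt
Leg 4: desired track 283.6°; wind correction +8.2° → command heading 291.8°, groundspeed 124.2 kt
Leg 5: desired track 96.4°; wind correction -8.3° → command heading 88.1°, groundspeed 127.6 kt

Leg 1: heading=31.7°, groundspeed=112.2 kt
Leg 2: heading=165.1°, groundspeed=146.0 kt
Leg 3: heading=228.6°, groundspeed=142.3 kt
Leg 4: heading=291.8°, groundspeed=124.2 kt
Leg 5: heading=88.1°, groundspeed=127.6 kt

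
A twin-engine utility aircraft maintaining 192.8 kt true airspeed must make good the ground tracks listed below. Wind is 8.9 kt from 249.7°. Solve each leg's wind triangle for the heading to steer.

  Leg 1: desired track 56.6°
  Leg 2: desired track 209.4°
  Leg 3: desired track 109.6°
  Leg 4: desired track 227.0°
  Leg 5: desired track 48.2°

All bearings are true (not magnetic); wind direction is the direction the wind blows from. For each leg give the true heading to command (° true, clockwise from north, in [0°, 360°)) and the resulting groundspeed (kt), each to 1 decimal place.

Leg 1: heading=56.0°, groundspeed=201.5 kt
Leg 2: heading=211.1°, groundspeed=185.9 kt
Leg 3: heading=111.3°, groundspeed=199.5 kt
Leg 4: heading=228.0°, groundspeed=184.6 kt
Leg 5: heading=47.2°, groundspeed=201.1 kt

Leg 1: desired track 56.6°; wind correction -0.6° → command heading 56.0°, groundspeed 201.5 kt
Leg 2: desired track 209.4°; wind correction +1.7° → command heading 211.1°, groundspeed 185.9 kt
Leg 3: desired track 109.6°; wind correction +1.7° → command heading 111.3°, groundspeed 199.5 kt
Leg 4: desired track 227.0°; wind correction +1.0° → command heading 228.0°, groundspeed 184.6 kt
Leg 5: desired track 48.2°; wind correction -1.0° → command heading 47.2°, groundspeed 201.1 kt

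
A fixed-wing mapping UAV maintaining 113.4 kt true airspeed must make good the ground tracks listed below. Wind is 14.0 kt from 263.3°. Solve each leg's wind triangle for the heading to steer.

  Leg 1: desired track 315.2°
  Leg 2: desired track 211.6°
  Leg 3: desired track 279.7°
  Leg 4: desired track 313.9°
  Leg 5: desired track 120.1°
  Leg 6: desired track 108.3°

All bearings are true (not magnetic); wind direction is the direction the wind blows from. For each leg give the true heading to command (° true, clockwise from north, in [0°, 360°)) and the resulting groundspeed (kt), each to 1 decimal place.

Leg 1: heading=309.6°, groundspeed=104.2 kt
Leg 2: heading=217.2°, groundspeed=104.2 kt
Leg 3: heading=277.7°, groundspeed=99.9 kt
Leg 4: heading=308.4°, groundspeed=104.0 kt
Leg 5: heading=124.3°, groundspeed=124.3 kt
Leg 6: heading=111.3°, groundspeed=125.9 kt

Leg 1: desired track 315.2°; wind correction -5.6° → command heading 309.6°, groundspeed 104.2 kt
Leg 2: desired track 211.6°; wind correction +5.6° → command heading 217.2°, groundspeed 104.2 kt
Leg 3: desired track 279.7°; wind correction -2.0° → command heading 277.7°, groundspeed 99.9 kt
Leg 4: desired track 313.9°; wind correction -5.5° → command heading 308.4°, groundspeed 104.0 kt
Leg 5: desired track 120.1°; wind correction +4.2° → command heading 124.3°, groundspeed 124.3 kt
Leg 6: desired track 108.3°; wind correction +3.0° → command heading 111.3°, groundspeed 125.9 kt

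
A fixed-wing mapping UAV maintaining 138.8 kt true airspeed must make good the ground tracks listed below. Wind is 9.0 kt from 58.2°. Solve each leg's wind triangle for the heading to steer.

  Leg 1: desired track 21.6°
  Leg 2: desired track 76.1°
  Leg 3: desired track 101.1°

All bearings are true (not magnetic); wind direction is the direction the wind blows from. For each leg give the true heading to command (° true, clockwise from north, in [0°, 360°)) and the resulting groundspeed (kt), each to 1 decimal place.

Leg 1: heading=23.8°, groundspeed=131.5 kt
Leg 2: heading=75.0°, groundspeed=130.2 kt
Leg 3: heading=98.6°, groundspeed=132.1 kt

Leg 1: desired track 21.6°; wind correction +2.2° → command heading 23.8°, groundspeed 131.5 kt
Leg 2: desired track 76.1°; wind correction -1.1° → command heading 75.0°, groundspeed 130.2 kt
Leg 3: desired track 101.1°; wind correction -2.5° → command heading 98.6°, groundspeed 132.1 kt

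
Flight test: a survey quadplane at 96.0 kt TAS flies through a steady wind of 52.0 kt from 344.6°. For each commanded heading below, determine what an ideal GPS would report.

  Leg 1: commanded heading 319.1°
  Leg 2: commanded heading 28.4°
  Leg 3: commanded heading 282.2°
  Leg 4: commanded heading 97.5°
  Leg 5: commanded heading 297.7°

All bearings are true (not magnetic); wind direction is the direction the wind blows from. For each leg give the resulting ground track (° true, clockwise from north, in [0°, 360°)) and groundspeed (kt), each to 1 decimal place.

Leg 1: heading 319.1°; drift -24.5° → track 294.6°, groundspeed 53.9 kt
Leg 2: heading 28.4°; drift +31.6° → track 60.0°, groundspeed 68.7 kt
Leg 3: heading 282.2°; drift -32.7° → track 249.5°, groundspeed 85.4 kt
Leg 4: heading 97.5°; drift +22.4° → track 119.9°, groundspeed 125.7 kt
Leg 5: heading 297.7°; drift -32.1° → track 265.6°, groundspeed 71.4 kt

Leg 1: track=294.6°, groundspeed=53.9 kt
Leg 2: track=60.0°, groundspeed=68.7 kt
Leg 3: track=249.5°, groundspeed=85.4 kt
Leg 4: track=119.9°, groundspeed=125.7 kt
Leg 5: track=265.6°, groundspeed=71.4 kt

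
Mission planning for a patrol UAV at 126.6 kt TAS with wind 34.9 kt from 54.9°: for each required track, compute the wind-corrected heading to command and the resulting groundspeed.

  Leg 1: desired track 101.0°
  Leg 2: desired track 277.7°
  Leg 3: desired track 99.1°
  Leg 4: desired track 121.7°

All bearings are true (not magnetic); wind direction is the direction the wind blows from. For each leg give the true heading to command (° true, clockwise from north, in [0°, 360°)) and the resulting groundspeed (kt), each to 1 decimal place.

Leg 1: heading=89.5°, groundspeed=99.9 kt
Leg 2: heading=288.5°, groundspeed=150.0 kt
Leg 3: heading=88.0°, groundspeed=99.2 kt
Leg 4: heading=107.0°, groundspeed=108.7 kt

Leg 1: desired track 101.0°; wind correction -11.5° → command heading 89.5°, groundspeed 99.9 kt
Leg 2: desired track 277.7°; wind correction +10.8° → command heading 288.5°, groundspeed 150.0 kt
Leg 3: desired track 99.1°; wind correction -11.1° → command heading 88.0°, groundspeed 99.2 kt
Leg 4: desired track 121.7°; wind correction -14.7° → command heading 107.0°, groundspeed 108.7 kt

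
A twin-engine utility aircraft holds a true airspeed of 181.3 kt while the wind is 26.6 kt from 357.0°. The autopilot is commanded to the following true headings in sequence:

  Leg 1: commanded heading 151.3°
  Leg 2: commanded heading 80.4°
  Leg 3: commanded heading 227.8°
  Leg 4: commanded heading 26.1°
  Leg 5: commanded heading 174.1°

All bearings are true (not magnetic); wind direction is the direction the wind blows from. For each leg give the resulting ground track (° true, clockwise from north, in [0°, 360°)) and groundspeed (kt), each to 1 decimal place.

Leg 1: heading 151.3°; drift +3.2° → track 154.5°, groundspeed 205.6 kt
Leg 2: heading 80.4°; drift +8.4° → track 88.8°, groundspeed 180.2 kt
Leg 3: heading 227.8°; drift -5.9° → track 221.9°, groundspeed 199.2 kt
Leg 4: heading 26.1°; drift +4.7° → track 30.8°, groundspeed 158.6 kt
Leg 5: heading 174.1°; drift +0.4° → track 174.5°, groundspeed 207.9 kt

Leg 1: track=154.5°, groundspeed=205.6 kt
Leg 2: track=88.8°, groundspeed=180.2 kt
Leg 3: track=221.9°, groundspeed=199.2 kt
Leg 4: track=30.8°, groundspeed=158.6 kt
Leg 5: track=174.5°, groundspeed=207.9 kt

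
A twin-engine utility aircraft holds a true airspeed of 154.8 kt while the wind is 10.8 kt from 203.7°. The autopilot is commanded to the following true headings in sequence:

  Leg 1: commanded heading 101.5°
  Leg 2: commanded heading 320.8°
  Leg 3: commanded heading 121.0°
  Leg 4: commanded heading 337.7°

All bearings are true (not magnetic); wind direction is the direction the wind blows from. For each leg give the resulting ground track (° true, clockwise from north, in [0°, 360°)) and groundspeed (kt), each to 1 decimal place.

Leg 1: track=97.7°, groundspeed=157.4 kt
Leg 2: track=324.2°, groundspeed=160.0 kt
Leg 3: track=117.0°, groundspeed=153.8 kt
Leg 4: track=340.4°, groundspeed=162.5 kt

Leg 1: heading 101.5°; drift -3.8° → track 97.7°, groundspeed 157.4 kt
Leg 2: heading 320.8°; drift +3.4° → track 324.2°, groundspeed 160.0 kt
Leg 3: heading 121.0°; drift -4.0° → track 117.0°, groundspeed 153.8 kt
Leg 4: heading 337.7°; drift +2.7° → track 340.4°, groundspeed 162.5 kt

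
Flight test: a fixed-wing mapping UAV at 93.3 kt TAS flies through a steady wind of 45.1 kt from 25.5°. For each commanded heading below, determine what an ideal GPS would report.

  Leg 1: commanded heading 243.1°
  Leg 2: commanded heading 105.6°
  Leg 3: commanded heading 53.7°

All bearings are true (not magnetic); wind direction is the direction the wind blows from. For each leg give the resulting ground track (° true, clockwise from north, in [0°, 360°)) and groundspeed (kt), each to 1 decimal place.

Leg 1: heading 243.1°; drift -12.0° → track 231.1°, groundspeed 131.9 kt
Leg 2: heading 105.6°; drift +27.4° → track 133.0°, groundspeed 96.4 kt
Leg 3: heading 53.7°; drift +21.7° → track 75.4°, groundspeed 57.6 kt

Leg 1: track=231.1°, groundspeed=131.9 kt
Leg 2: track=133.0°, groundspeed=96.4 kt
Leg 3: track=75.4°, groundspeed=57.6 kt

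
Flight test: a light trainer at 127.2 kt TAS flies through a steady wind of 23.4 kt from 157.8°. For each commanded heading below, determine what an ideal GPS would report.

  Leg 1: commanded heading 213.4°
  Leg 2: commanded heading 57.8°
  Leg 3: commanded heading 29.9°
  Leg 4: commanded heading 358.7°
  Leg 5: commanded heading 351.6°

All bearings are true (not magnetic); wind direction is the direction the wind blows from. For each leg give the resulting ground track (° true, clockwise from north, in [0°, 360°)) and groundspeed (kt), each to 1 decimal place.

Leg 1: heading 213.4°; drift +9.6° → track 223.0°, groundspeed 115.6 kt
Leg 2: heading 57.8°; drift -10.0° → track 47.8°, groundspeed 133.3 kt
Leg 3: heading 29.9°; drift -7.4° → track 22.5°, groundspeed 142.8 kt
Leg 4: heading 358.7°; drift -3.2° → track 355.5°, groundspeed 149.3 kt
Leg 5: heading 351.6°; drift -2.1° → track 349.5°, groundspeed 150.0 kt

Leg 1: track=223.0°, groundspeed=115.6 kt
Leg 2: track=47.8°, groundspeed=133.3 kt
Leg 3: track=22.5°, groundspeed=142.8 kt
Leg 4: track=355.5°, groundspeed=149.3 kt
Leg 5: track=349.5°, groundspeed=150.0 kt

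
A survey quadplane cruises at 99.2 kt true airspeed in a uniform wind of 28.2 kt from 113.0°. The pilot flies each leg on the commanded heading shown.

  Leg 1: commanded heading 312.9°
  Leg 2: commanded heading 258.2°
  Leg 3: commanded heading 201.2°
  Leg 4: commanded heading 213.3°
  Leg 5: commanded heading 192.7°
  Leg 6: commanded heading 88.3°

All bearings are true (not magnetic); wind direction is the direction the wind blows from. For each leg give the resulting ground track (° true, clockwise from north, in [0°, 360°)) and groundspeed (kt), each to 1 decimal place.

Leg 1: track=308.5°, groundspeed=126.1 kt
Leg 2: track=265.7°, groundspeed=123.4 kt
Leg 3: track=217.2°, groundspeed=102.3 kt
Leg 4: track=228.2°, groundspeed=107.9 kt
Leg 5: track=209.1°, groundspeed=98.2 kt
Leg 6: track=79.2°, groundspeed=74.5 kt

Leg 1: heading 312.9°; drift -4.4° → track 308.5°, groundspeed 126.1 kt
Leg 2: heading 258.2°; drift +7.5° → track 265.7°, groundspeed 123.4 kt
Leg 3: heading 201.2°; drift +16.0° → track 217.2°, groundspeed 102.3 kt
Leg 4: heading 213.3°; drift +14.9° → track 228.2°, groundspeed 107.9 kt
Leg 5: heading 192.7°; drift +16.4° → track 209.1°, groundspeed 98.2 kt
Leg 6: heading 88.3°; drift -9.1° → track 79.2°, groundspeed 74.5 kt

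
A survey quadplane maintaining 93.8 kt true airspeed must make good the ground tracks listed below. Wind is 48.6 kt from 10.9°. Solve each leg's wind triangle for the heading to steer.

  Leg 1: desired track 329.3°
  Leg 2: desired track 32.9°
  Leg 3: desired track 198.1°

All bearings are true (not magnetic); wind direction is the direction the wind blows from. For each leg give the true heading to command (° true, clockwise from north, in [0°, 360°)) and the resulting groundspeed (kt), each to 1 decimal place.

Leg 1: desired track 329.3°; wind correction +20.1° → command heading 349.4°, groundspeed 51.7 kt
Leg 2: desired track 32.9°; wind correction -11.2° → command heading 21.7°, groundspeed 47.0 kt
Leg 3: desired track 198.1°; wind correction +3.7° → command heading 201.8°, groundspeed 141.8 kt

Leg 1: heading=349.4°, groundspeed=51.7 kt
Leg 2: heading=21.7°, groundspeed=47.0 kt
Leg 3: heading=201.8°, groundspeed=141.8 kt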